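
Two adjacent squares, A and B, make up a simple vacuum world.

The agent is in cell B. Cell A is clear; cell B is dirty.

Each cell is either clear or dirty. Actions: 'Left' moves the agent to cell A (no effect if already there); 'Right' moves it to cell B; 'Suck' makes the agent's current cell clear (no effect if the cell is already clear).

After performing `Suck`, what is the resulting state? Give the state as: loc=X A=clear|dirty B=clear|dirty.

loc=B A=clear B=clear

start: loc=B A=clear B=dirty
Suck (#1): loc=B A=clear B=clear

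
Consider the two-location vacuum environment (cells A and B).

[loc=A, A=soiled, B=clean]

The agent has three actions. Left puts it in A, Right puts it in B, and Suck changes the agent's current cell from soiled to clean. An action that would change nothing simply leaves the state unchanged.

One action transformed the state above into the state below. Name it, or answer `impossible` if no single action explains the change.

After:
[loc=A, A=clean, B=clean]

try  Left: loc=A A=soiled B=clean
try Right: loc=B A=soiled B=clean
try  Suck: loc=A A=clean B=clean  ← match

Suck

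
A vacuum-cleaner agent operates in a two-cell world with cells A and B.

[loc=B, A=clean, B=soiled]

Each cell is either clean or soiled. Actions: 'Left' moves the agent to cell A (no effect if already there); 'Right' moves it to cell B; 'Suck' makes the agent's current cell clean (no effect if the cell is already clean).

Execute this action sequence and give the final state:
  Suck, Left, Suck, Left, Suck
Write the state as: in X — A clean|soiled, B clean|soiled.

in A — A clean, B clean

1. Suck → in B — A clean, B clean
2. Left → in A — A clean, B clean
3. Suck → in A — A clean, B clean
4. Left → in A — A clean, B clean
5. Suck → in A — A clean, B clean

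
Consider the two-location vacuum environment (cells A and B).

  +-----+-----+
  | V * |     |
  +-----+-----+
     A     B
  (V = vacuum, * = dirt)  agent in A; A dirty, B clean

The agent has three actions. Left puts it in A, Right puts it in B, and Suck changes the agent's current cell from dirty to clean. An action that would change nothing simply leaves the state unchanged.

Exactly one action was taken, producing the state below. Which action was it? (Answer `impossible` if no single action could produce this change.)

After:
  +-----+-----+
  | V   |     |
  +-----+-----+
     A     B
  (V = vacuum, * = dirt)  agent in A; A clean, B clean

Suck

try  Left: <A|dirty|clean>
try Right: <B|dirty|clean>
try  Suck: <A|clean|clean>  ← match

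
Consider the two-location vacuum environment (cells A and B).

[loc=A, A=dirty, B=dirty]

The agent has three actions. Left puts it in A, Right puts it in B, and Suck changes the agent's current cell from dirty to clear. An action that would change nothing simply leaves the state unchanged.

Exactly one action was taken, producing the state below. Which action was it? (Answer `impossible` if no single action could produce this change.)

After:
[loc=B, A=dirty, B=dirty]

Right

try  Left: <A|dirty|dirty>
try Right: <B|dirty|dirty>  ← match
try  Suck: <A|clear|dirty>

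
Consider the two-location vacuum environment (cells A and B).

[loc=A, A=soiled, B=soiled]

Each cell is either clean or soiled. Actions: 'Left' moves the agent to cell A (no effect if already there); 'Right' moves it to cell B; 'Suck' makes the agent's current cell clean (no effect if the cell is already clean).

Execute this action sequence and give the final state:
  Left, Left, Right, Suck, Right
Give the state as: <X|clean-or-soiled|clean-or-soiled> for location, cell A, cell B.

<B|soiled|clean>

1. Left → <A|soiled|soiled>
2. Left → <A|soiled|soiled>
3. Right → <B|soiled|soiled>
4. Suck → <B|soiled|clean>
5. Right → <B|soiled|clean>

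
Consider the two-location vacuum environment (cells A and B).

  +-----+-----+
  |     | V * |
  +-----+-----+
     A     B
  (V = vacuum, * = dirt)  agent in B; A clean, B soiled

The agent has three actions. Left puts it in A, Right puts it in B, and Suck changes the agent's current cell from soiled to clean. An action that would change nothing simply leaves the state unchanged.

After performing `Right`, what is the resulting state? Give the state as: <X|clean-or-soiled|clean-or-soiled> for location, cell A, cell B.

start: <B|clean|soiled>
[1] after Right: <B|clean|soiled>

<B|clean|soiled>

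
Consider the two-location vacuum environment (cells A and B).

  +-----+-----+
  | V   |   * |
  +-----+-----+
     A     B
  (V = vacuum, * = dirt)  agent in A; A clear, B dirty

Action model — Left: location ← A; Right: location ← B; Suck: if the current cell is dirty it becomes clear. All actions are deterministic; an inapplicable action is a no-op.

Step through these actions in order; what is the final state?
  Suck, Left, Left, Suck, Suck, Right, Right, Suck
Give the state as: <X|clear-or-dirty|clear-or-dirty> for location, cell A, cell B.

t=1 Suck ⇒ <A|clear|dirty>
t=2 Left ⇒ <A|clear|dirty>
t=3 Left ⇒ <A|clear|dirty>
t=4 Suck ⇒ <A|clear|dirty>
t=5 Suck ⇒ <A|clear|dirty>
t=6 Right ⇒ <B|clear|dirty>
t=7 Right ⇒ <B|clear|dirty>
t=8 Suck ⇒ <B|clear|clear>

<B|clear|clear>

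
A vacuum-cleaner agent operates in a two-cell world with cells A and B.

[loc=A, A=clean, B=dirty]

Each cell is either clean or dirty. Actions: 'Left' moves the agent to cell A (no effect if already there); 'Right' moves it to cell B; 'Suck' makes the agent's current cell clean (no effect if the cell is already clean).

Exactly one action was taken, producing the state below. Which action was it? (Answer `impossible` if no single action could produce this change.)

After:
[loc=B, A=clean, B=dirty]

try  Left: loc=A A=clean B=dirty
try Right: loc=B A=clean B=dirty  ← match
try  Suck: loc=A A=clean B=dirty

Right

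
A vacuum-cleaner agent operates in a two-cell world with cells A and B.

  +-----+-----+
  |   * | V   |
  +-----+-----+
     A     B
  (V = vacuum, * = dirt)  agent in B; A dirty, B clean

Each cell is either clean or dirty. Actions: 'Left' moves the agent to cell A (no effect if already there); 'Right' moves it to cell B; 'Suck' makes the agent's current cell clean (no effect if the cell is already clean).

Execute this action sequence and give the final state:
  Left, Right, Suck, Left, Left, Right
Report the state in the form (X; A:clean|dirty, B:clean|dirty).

(B; A:dirty, B:clean)

step 1/6 (Left): (A; A:dirty, B:clean)
step 2/6 (Right): (B; A:dirty, B:clean)
step 3/6 (Suck): (B; A:dirty, B:clean)
step 4/6 (Left): (A; A:dirty, B:clean)
step 5/6 (Left): (A; A:dirty, B:clean)
step 6/6 (Right): (B; A:dirty, B:clean)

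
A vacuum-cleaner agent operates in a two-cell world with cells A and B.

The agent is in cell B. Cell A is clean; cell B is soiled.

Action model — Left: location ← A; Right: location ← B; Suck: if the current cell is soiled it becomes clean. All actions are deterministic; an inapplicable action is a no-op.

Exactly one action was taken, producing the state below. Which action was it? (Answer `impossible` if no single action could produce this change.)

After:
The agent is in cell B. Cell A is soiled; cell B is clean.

impossible

try  Left: loc=A A=clean B=soiled
try Right: loc=B A=clean B=soiled
try  Suck: loc=B A=clean B=clean
no single action produces the after-state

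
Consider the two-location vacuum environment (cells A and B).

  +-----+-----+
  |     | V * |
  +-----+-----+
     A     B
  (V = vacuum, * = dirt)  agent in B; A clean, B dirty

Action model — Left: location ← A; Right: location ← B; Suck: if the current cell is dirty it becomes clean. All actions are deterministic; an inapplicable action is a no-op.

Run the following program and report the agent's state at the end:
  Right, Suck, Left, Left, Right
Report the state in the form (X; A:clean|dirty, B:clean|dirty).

(B; A:clean, B:clean)

1. Right → (B; A:clean, B:dirty)
2. Suck → (B; A:clean, B:clean)
3. Left → (A; A:clean, B:clean)
4. Left → (A; A:clean, B:clean)
5. Right → (B; A:clean, B:clean)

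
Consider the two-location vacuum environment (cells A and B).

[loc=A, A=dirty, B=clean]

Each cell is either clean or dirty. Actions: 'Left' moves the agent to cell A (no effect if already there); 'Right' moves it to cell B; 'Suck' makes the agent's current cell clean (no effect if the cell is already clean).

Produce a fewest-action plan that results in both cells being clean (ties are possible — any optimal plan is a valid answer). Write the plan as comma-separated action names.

Suck

step 1/1 (Suck): <A|clean|clean>
min 1: A is dirty, one Suck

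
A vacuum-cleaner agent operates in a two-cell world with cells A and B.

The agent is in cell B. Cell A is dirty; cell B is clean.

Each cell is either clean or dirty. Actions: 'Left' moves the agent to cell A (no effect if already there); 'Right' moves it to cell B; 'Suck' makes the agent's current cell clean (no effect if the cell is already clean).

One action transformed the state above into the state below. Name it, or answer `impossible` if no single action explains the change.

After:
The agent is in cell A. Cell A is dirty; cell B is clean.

try  Left: in A — A dirty, B clean  ← match
try Right: in B — A dirty, B clean
try  Suck: in B — A dirty, B clean

Left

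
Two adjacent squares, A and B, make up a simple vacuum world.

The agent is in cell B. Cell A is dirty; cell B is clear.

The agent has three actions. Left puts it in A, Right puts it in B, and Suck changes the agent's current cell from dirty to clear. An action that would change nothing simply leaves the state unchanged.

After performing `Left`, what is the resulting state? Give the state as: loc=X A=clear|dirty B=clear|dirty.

loc=A A=dirty B=clear

start: loc=B A=dirty B=clear
1) do Left; now loc=A A=dirty B=clear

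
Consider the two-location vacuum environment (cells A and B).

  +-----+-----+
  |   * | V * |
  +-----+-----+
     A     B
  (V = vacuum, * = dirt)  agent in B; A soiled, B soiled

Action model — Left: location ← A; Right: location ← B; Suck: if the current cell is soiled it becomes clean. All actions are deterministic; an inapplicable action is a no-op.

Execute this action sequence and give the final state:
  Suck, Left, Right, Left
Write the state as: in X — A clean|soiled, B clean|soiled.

in A — A soiled, B clean

[1] after Suck: in B — A soiled, B clean
[2] after Left: in A — A soiled, B clean
[3] after Right: in B — A soiled, B clean
[4] after Left: in A — A soiled, B clean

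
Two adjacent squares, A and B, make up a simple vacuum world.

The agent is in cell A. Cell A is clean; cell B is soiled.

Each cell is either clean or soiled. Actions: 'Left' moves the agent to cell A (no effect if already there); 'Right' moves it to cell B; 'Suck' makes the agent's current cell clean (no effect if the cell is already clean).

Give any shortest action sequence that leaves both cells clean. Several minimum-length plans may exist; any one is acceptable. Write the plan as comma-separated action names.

[1] after Right: (B; A:clean, B:soiled)
[2] after Suck: (B; A:clean, B:clean)
min 2: go B then Suck

Right, Suck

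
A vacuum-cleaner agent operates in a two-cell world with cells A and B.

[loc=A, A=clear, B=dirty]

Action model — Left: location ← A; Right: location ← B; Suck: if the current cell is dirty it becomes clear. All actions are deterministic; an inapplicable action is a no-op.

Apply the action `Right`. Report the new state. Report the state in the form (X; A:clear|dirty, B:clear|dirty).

start: (A; A:clear, B:dirty)
t=1 Right ⇒ (B; A:clear, B:dirty)

(B; A:clear, B:dirty)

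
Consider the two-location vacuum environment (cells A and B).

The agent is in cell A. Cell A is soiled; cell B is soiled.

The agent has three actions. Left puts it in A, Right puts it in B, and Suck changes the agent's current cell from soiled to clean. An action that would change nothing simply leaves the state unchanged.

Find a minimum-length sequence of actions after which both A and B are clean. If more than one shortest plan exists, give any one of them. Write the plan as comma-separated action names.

Suck, Right, Suck

1. Suck → loc=A A=clean B=soiled
2. Right → loc=B A=clean B=soiled
3. Suck → loc=B A=clean B=clean
min 3: Suck A + move + Suck B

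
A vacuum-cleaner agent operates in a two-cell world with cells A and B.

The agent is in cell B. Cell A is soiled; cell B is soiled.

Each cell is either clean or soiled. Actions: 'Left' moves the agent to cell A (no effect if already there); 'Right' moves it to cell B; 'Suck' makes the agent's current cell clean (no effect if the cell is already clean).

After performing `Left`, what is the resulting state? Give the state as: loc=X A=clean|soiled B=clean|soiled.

start: loc=B A=soiled B=soiled
1) do Left; now loc=A A=soiled B=soiled

loc=A A=soiled B=soiled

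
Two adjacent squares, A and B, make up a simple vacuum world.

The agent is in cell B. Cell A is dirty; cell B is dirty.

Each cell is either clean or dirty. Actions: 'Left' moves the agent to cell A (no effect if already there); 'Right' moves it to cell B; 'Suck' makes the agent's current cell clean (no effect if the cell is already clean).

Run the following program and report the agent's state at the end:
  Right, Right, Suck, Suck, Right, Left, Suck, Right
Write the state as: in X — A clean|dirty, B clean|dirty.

in B — A clean, B clean

t=1 Right ⇒ in B — A dirty, B dirty
t=2 Right ⇒ in B — A dirty, B dirty
t=3 Suck ⇒ in B — A dirty, B clean
t=4 Suck ⇒ in B — A dirty, B clean
t=5 Right ⇒ in B — A dirty, B clean
t=6 Left ⇒ in A — A dirty, B clean
t=7 Suck ⇒ in A — A clean, B clean
t=8 Right ⇒ in B — A clean, B clean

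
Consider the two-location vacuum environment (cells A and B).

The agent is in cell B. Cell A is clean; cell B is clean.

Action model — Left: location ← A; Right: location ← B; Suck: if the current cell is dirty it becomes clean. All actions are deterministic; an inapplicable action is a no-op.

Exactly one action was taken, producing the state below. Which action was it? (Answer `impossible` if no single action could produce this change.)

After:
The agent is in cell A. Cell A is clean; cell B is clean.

try  Left: loc=A A=clean B=clean  ← match
try Right: loc=B A=clean B=clean
try  Suck: loc=B A=clean B=clean

Left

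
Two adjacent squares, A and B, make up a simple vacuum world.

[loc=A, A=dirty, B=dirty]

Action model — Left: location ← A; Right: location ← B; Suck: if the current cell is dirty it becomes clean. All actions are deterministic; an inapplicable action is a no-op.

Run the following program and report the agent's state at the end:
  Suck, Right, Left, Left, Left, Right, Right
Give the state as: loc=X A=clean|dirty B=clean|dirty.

loc=B A=clean B=dirty

1. Suck → loc=A A=clean B=dirty
2. Right → loc=B A=clean B=dirty
3. Left → loc=A A=clean B=dirty
4. Left → loc=A A=clean B=dirty
5. Left → loc=A A=clean B=dirty
6. Right → loc=B A=clean B=dirty
7. Right → loc=B A=clean B=dirty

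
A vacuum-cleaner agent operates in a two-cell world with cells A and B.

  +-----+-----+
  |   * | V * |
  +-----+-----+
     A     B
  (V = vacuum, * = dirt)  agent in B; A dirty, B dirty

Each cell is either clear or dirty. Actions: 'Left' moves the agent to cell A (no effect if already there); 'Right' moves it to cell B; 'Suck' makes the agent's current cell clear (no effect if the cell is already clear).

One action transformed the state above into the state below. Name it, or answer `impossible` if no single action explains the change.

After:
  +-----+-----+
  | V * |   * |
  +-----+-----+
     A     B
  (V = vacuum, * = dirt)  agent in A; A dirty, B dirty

Left

try  Left: loc=A A=dirty B=dirty  ← match
try Right: loc=B A=dirty B=dirty
try  Suck: loc=B A=dirty B=clear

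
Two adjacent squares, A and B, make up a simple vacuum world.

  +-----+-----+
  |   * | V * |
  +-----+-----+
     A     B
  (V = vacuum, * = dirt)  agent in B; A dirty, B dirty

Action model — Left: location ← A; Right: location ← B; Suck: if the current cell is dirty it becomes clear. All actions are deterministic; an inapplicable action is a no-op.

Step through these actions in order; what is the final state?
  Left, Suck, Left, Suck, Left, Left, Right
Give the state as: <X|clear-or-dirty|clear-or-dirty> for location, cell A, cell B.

1) do Left; now <A|dirty|dirty>
2) do Suck; now <A|clear|dirty>
3) do Left; now <A|clear|dirty>
4) do Suck; now <A|clear|dirty>
5) do Left; now <A|clear|dirty>
6) do Left; now <A|clear|dirty>
7) do Right; now <B|clear|dirty>

<B|clear|dirty>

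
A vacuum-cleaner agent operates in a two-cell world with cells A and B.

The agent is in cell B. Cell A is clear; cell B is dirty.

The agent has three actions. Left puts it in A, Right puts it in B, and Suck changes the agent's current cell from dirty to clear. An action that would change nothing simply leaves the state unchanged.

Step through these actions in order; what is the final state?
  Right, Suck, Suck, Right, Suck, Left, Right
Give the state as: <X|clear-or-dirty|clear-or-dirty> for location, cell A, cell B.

Right (#1): <B|clear|dirty>
Suck (#2): <B|clear|clear>
Suck (#3): <B|clear|clear>
Right (#4): <B|clear|clear>
Suck (#5): <B|clear|clear>
Left (#6): <A|clear|clear>
Right (#7): <B|clear|clear>

<B|clear|clear>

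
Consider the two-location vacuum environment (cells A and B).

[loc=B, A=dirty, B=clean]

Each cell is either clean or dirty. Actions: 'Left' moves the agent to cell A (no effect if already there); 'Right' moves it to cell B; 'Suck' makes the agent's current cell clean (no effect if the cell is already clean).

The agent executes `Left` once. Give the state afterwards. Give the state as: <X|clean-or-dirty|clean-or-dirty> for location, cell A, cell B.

<A|dirty|clean>

start: <B|dirty|clean>
[1] after Left: <A|dirty|clean>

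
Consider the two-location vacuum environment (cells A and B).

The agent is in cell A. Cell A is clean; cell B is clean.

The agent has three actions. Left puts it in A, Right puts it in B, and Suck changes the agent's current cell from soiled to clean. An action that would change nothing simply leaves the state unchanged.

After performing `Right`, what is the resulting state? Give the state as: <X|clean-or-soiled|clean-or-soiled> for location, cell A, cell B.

<B|clean|clean>

start: <A|clean|clean>
step 1/1 (Right): <B|clean|clean>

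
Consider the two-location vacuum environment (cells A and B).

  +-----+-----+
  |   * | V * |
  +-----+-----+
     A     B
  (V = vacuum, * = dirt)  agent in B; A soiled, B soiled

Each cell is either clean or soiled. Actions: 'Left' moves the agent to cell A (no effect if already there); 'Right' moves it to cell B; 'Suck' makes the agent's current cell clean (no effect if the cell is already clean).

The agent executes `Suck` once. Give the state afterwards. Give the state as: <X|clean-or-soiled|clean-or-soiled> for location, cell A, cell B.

<B|soiled|clean>

start: <B|soiled|soiled>
1. Suck → <B|soiled|clean>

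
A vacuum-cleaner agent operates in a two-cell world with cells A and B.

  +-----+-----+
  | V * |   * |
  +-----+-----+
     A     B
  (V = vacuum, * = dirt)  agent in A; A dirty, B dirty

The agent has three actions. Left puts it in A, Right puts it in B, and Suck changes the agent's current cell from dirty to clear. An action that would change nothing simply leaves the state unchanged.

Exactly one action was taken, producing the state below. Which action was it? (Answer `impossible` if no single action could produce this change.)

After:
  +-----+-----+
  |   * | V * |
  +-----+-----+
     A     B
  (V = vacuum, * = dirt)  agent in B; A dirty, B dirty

try  Left: (A; A:dirty, B:dirty)
try Right: (B; A:dirty, B:dirty)  ← match
try  Suck: (A; A:clear, B:dirty)

Right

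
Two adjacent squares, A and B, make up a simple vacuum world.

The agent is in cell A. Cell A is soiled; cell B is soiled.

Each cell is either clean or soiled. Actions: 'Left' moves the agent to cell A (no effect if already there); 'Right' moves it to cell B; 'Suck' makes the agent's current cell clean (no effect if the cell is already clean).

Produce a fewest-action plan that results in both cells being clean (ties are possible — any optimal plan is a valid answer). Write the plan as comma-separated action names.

Suck, Right, Suck

1. Suck → (A; A:clean, B:soiled)
2. Right → (B; A:clean, B:soiled)
3. Suck → (B; A:clean, B:clean)
min 3: Suck A + move + Suck B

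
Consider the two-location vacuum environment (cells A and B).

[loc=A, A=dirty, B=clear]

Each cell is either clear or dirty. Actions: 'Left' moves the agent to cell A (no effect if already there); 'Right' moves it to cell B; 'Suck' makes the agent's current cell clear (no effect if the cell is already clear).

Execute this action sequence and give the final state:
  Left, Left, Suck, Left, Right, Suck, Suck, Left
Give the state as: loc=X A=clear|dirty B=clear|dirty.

loc=A A=clear B=clear

1) do Left; now loc=A A=dirty B=clear
2) do Left; now loc=A A=dirty B=clear
3) do Suck; now loc=A A=clear B=clear
4) do Left; now loc=A A=clear B=clear
5) do Right; now loc=B A=clear B=clear
6) do Suck; now loc=B A=clear B=clear
7) do Suck; now loc=B A=clear B=clear
8) do Left; now loc=A A=clear B=clear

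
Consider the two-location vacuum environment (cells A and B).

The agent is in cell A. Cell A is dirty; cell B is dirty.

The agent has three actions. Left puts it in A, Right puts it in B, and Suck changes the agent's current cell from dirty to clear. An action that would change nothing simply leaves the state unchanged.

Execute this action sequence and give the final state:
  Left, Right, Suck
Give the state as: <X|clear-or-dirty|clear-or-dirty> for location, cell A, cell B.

<B|dirty|clear>

step 1/3 (Left): <A|dirty|dirty>
step 2/3 (Right): <B|dirty|dirty>
step 3/3 (Suck): <B|dirty|clear>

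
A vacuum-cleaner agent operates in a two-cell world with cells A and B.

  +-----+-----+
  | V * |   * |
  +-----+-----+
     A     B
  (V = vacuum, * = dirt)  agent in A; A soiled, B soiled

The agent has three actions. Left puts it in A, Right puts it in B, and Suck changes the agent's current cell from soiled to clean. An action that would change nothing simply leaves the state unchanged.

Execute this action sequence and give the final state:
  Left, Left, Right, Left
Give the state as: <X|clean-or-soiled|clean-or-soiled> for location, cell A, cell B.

<A|soiled|soiled>

1. Left → <A|soiled|soiled>
2. Left → <A|soiled|soiled>
3. Right → <B|soiled|soiled>
4. Left → <A|soiled|soiled>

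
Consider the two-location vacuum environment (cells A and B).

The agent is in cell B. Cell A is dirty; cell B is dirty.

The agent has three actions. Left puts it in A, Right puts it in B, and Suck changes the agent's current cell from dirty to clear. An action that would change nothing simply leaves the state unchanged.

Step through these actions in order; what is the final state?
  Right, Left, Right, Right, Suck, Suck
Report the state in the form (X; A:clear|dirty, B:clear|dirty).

1) do Right; now (B; A:dirty, B:dirty)
2) do Left; now (A; A:dirty, B:dirty)
3) do Right; now (B; A:dirty, B:dirty)
4) do Right; now (B; A:dirty, B:dirty)
5) do Suck; now (B; A:dirty, B:clear)
6) do Suck; now (B; A:dirty, B:clear)

(B; A:dirty, B:clear)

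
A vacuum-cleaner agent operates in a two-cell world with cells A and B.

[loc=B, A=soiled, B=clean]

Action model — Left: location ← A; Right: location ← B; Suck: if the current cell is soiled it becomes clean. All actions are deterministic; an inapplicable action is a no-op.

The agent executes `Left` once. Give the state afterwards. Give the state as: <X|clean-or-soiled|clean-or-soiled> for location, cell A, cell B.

<A|soiled|clean>

start: <B|soiled|clean>
step 1/1 (Left): <A|soiled|clean>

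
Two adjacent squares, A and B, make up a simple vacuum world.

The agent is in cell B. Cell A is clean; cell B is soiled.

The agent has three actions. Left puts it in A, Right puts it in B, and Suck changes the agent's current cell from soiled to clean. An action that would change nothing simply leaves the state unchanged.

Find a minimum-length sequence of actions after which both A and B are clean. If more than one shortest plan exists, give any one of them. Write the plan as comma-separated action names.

[1] after Suck: <B|clean|clean>
min 1: B is soiled, one Suck

Suck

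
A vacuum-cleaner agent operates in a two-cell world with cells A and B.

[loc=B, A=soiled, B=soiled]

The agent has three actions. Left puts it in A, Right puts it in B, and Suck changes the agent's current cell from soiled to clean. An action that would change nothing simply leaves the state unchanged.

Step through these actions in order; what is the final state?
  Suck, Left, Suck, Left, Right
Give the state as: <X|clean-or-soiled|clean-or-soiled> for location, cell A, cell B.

<B|clean|clean>

1. Suck → <B|soiled|clean>
2. Left → <A|soiled|clean>
3. Suck → <A|clean|clean>
4. Left → <A|clean|clean>
5. Right → <B|clean|clean>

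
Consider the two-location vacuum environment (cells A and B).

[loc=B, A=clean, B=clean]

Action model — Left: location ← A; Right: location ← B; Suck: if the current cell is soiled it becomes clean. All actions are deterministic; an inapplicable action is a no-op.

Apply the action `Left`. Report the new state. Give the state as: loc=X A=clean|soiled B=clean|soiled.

loc=A A=clean B=clean

start: loc=B A=clean B=clean
t=1 Left ⇒ loc=A A=clean B=clean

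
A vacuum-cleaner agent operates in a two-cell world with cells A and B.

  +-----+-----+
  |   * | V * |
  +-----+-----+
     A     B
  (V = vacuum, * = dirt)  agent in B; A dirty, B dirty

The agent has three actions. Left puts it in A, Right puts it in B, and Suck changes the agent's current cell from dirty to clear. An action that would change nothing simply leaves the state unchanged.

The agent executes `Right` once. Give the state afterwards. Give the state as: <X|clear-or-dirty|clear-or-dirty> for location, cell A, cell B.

start: <B|dirty|dirty>
t=1 Right ⇒ <B|dirty|dirty>

<B|dirty|dirty>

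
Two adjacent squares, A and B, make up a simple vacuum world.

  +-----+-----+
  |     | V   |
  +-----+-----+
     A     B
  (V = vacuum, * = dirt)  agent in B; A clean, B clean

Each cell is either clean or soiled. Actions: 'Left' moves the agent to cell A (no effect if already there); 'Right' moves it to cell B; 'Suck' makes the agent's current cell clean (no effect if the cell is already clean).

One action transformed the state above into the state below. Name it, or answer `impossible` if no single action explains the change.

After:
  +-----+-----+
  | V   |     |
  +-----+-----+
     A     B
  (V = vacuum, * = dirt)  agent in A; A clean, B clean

Left

try  Left: in A — A clean, B clean  ← match
try Right: in B — A clean, B clean
try  Suck: in B — A clean, B clean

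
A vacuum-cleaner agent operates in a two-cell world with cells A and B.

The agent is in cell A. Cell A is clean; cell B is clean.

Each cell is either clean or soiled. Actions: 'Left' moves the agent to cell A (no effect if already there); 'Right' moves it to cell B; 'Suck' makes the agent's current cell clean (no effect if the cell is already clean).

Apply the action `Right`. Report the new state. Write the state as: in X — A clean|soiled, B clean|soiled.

in B — A clean, B clean

start: in A — A clean, B clean
Right (#1): in B — A clean, B clean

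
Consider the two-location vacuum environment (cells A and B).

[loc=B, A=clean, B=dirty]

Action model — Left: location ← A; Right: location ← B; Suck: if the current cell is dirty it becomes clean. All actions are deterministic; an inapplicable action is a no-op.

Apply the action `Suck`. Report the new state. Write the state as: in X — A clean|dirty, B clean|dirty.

start: in B — A clean, B dirty
t=1 Suck ⇒ in B — A clean, B clean

in B — A clean, B clean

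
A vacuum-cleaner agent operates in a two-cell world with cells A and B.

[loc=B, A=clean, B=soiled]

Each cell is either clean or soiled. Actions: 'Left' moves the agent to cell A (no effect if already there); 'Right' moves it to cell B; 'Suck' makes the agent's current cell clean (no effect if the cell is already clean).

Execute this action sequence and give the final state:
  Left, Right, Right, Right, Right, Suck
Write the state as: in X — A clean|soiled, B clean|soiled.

in B — A clean, B clean

1. Left → in A — A clean, B soiled
2. Right → in B — A clean, B soiled
3. Right → in B — A clean, B soiled
4. Right → in B — A clean, B soiled
5. Right → in B — A clean, B soiled
6. Suck → in B — A clean, B clean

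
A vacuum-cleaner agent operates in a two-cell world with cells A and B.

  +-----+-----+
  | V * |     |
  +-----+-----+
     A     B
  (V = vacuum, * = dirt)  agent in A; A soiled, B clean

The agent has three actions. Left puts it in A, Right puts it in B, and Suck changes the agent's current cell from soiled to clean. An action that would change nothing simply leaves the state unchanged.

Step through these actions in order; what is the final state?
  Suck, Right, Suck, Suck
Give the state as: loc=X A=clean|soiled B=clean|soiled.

step 1/4 (Suck): loc=A A=clean B=clean
step 2/4 (Right): loc=B A=clean B=clean
step 3/4 (Suck): loc=B A=clean B=clean
step 4/4 (Suck): loc=B A=clean B=clean

loc=B A=clean B=clean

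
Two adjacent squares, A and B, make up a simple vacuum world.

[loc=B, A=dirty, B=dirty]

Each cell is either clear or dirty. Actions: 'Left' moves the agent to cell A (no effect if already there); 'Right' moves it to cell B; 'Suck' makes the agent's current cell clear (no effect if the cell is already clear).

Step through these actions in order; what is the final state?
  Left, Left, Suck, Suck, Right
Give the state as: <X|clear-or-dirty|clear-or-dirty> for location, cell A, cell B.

[1] after Left: <A|dirty|dirty>
[2] after Left: <A|dirty|dirty>
[3] after Suck: <A|clear|dirty>
[4] after Suck: <A|clear|dirty>
[5] after Right: <B|clear|dirty>

<B|clear|dirty>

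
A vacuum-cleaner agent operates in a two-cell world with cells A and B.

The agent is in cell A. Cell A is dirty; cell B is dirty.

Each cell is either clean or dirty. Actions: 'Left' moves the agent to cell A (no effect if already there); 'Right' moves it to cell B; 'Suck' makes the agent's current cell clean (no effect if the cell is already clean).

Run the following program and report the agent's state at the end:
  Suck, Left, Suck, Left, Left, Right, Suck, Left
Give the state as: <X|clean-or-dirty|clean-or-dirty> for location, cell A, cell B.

t=1 Suck ⇒ <A|clean|dirty>
t=2 Left ⇒ <A|clean|dirty>
t=3 Suck ⇒ <A|clean|dirty>
t=4 Left ⇒ <A|clean|dirty>
t=5 Left ⇒ <A|clean|dirty>
t=6 Right ⇒ <B|clean|dirty>
t=7 Suck ⇒ <B|clean|clean>
t=8 Left ⇒ <A|clean|clean>

<A|clean|clean>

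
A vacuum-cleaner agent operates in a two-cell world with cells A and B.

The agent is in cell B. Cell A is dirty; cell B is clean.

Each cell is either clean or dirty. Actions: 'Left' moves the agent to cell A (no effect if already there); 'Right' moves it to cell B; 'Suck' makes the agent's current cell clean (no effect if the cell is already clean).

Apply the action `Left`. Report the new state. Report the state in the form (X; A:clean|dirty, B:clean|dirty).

start: (B; A:dirty, B:clean)
1) do Left; now (A; A:dirty, B:clean)

(A; A:dirty, B:clean)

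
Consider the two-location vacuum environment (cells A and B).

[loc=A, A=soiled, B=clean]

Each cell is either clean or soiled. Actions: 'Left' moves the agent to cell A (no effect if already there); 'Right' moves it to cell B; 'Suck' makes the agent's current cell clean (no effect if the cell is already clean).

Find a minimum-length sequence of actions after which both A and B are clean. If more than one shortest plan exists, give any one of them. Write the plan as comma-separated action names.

Suck

t=1 Suck ⇒ loc=A A=clean B=clean
min 1: A is soiled, one Suck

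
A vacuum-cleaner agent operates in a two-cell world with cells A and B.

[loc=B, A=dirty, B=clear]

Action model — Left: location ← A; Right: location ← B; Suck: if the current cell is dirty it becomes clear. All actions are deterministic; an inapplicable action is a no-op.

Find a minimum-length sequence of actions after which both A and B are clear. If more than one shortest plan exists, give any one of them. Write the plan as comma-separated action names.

1) do Left; now loc=A A=dirty B=clear
2) do Suck; now loc=A A=clear B=clear
min 2: go A then Suck

Left, Suck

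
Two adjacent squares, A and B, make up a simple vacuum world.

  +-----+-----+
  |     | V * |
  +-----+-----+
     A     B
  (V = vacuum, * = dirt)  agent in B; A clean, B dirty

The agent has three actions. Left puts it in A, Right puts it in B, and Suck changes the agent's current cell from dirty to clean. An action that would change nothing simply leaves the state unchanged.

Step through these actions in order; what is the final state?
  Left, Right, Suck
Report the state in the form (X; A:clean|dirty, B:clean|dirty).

(B; A:clean, B:clean)

1. Left → (A; A:clean, B:dirty)
2. Right → (B; A:clean, B:dirty)
3. Suck → (B; A:clean, B:clean)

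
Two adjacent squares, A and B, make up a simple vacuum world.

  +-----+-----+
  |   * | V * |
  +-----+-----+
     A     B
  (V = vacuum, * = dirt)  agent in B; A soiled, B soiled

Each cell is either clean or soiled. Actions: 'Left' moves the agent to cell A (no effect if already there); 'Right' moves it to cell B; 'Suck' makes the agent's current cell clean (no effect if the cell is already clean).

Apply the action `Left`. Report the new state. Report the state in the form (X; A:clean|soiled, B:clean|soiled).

(A; A:soiled, B:soiled)

start: (B; A:soiled, B:soiled)
[1] after Left: (A; A:soiled, B:soiled)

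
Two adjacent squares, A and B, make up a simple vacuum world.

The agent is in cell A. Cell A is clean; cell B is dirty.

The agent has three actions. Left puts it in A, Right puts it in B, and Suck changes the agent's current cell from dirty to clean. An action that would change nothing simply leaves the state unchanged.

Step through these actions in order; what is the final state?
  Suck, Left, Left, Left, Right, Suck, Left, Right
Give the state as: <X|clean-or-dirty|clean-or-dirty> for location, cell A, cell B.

<B|clean|clean>

[1] after Suck: <A|clean|dirty>
[2] after Left: <A|clean|dirty>
[3] after Left: <A|clean|dirty>
[4] after Left: <A|clean|dirty>
[5] after Right: <B|clean|dirty>
[6] after Suck: <B|clean|clean>
[7] after Left: <A|clean|clean>
[8] after Right: <B|clean|clean>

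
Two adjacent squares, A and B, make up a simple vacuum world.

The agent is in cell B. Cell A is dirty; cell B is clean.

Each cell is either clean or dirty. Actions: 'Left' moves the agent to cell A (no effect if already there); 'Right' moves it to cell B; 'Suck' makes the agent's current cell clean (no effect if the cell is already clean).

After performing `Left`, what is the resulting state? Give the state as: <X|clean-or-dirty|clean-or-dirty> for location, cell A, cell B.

start: <B|dirty|clean>
step 1/1 (Left): <A|dirty|clean>

<A|dirty|clean>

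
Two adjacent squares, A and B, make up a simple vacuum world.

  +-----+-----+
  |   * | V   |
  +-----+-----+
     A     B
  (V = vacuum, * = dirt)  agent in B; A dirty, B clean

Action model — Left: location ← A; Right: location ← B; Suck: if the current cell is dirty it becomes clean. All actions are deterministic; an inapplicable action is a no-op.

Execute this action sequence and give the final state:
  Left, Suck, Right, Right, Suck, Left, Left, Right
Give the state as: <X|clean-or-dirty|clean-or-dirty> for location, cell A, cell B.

Left (#1): <A|dirty|clean>
Suck (#2): <A|clean|clean>
Right (#3): <B|clean|clean>
Right (#4): <B|clean|clean>
Suck (#5): <B|clean|clean>
Left (#6): <A|clean|clean>
Left (#7): <A|clean|clean>
Right (#8): <B|clean|clean>

<B|clean|clean>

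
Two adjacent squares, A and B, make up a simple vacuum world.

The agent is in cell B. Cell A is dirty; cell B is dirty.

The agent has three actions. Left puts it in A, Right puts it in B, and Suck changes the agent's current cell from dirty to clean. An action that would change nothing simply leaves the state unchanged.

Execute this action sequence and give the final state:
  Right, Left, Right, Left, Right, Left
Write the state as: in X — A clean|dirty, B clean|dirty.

1. Right → in B — A dirty, B dirty
2. Left → in A — A dirty, B dirty
3. Right → in B — A dirty, B dirty
4. Left → in A — A dirty, B dirty
5. Right → in B — A dirty, B dirty
6. Left → in A — A dirty, B dirty

in A — A dirty, B dirty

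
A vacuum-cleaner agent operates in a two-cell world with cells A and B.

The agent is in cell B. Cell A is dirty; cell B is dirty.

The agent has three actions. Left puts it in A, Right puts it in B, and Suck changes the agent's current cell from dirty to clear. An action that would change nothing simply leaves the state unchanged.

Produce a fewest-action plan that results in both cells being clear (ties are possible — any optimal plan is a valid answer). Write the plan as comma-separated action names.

Suck (#1): (B; A:dirty, B:clear)
Left (#2): (A; A:dirty, B:clear)
Suck (#3): (A; A:clear, B:clear)
min 3: Suck B + move + Suck A

Suck, Left, Suck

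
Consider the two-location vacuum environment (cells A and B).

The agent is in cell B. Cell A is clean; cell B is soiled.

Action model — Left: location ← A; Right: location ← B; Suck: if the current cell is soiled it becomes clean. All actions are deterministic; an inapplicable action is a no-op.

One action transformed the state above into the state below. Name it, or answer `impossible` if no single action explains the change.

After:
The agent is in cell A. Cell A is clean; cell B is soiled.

try  Left: in A — A clean, B soiled  ← match
try Right: in B — A clean, B soiled
try  Suck: in B — A clean, B clean

Left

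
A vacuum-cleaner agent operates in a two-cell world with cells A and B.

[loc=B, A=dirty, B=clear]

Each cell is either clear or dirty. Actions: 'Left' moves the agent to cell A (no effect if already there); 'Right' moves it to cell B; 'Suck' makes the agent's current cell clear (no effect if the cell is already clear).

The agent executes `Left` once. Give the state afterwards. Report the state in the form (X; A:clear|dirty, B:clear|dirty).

start: (B; A:dirty, B:clear)
t=1 Left ⇒ (A; A:dirty, B:clear)

(A; A:dirty, B:clear)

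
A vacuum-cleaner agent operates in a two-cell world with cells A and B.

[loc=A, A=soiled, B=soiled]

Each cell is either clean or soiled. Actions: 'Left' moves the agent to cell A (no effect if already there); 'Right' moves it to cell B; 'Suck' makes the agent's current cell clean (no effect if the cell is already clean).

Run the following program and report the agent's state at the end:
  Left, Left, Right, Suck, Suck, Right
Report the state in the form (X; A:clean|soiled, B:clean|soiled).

t=1 Left ⇒ (A; A:soiled, B:soiled)
t=2 Left ⇒ (A; A:soiled, B:soiled)
t=3 Right ⇒ (B; A:soiled, B:soiled)
t=4 Suck ⇒ (B; A:soiled, B:clean)
t=5 Suck ⇒ (B; A:soiled, B:clean)
t=6 Right ⇒ (B; A:soiled, B:clean)

(B; A:soiled, B:clean)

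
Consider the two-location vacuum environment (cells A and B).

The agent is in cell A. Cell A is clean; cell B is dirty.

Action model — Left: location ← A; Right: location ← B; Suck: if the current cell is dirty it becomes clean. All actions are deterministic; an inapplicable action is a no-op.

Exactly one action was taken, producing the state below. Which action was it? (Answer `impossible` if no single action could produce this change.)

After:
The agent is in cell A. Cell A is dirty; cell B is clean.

try  Left: <A|clean|dirty>
try Right: <B|clean|dirty>
try  Suck: <A|clean|dirty>
no single action produces the after-state

impossible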